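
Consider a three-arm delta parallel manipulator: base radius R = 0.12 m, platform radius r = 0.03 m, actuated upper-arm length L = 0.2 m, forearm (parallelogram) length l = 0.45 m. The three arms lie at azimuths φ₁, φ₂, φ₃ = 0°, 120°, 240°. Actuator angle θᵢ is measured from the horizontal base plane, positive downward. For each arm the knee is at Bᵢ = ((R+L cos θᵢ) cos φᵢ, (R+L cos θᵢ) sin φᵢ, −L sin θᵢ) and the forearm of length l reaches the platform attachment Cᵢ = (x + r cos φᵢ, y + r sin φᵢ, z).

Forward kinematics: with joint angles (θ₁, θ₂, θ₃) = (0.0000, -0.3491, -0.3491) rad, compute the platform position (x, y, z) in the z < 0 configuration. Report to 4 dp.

(-0.0453, 0.0000, -0.3001)

O1 = (0.2900·cos0.0°, 0.2900·sin0.0°, 0.0000) = (0.2900, 0.0000, 0.0000)
φ2=120.0°: virtual centre (-0.1390, 0.2407, 0.0684), radius l
O3 = (0.2779·cos240.0°, 0.2779·sin240.0°, 0.0684) = (-0.1390, -0.2407, 0.0684)
eliminate P² terms by subtracting sphere 1 from 2 and 3
[-0.8579 0.4814 0.1368]·P = -0.0022;  [-0.8579 -0.4814 0.1368]·P = -0.0022
Cramer: x(z) = 0.0025+0.1595z;  y(z) = 0.0000-0.0000z
sphere 1 gives Az²+Bz+C=0 with A=1.0254, B=-0.0917, C=-0.1199;  B²−4AC=0.5000;  roots -0.3001, 0.3895;  negative root z = -0.3001
x = -0.0453, y = 0.0000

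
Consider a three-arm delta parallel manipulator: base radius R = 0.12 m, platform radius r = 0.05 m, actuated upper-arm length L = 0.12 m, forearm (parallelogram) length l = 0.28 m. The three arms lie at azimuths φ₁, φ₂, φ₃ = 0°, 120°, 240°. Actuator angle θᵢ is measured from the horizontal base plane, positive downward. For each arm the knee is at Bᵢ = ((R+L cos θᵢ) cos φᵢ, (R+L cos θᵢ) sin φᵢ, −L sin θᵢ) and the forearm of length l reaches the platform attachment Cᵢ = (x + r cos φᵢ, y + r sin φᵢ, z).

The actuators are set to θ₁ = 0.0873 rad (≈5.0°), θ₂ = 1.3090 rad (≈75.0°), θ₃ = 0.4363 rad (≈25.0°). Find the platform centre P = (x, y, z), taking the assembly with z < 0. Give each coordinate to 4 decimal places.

(0.0982, -0.1062, -0.2529)

O1 = (0.1895·cos0.0°, 0.1895·sin0.0°, -0.0105) = (0.1895, 0.0000, -0.0105)
φ2=120.0°: virtual centre (-0.0505, 0.0875, -0.1159), radius l
arm 3 at φ=240.0°: (R−r)+L cos θ3 = 0.1788;  O3 = (-0.0894, -0.1548, -0.0507)
eliminate P² terms by subtracting sphere 1 from 2 and 3
plane₁₂: -0.4801x+0.1750y+-0.2109z = -0.0124
Cramer: x(z) = 0.0166-0.3223z;  y(z) = -0.0251+0.3207z
into |P−O₁|² = l²: 1.2068z² + 0.1163z + -0.0478 = 0;  Δ = 0.2441;  z = -0.2529 or 0.1565 → z<0 root = -0.2529
x = 0.0982, y = -0.1062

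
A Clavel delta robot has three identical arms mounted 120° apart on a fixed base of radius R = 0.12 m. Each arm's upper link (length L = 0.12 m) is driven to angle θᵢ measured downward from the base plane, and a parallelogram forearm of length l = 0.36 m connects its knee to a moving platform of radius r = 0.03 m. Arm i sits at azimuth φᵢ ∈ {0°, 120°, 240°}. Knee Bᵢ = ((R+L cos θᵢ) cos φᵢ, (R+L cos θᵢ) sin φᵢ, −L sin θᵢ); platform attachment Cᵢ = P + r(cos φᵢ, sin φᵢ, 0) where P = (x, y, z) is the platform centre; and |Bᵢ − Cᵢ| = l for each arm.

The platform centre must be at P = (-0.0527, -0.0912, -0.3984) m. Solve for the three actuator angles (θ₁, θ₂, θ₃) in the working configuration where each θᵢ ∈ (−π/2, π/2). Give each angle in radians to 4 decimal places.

θ₁ = 1.1347, θ₂ = 1.1345, θ₃ = 0.4365

rotate P by −φ1: (-0.0527, -0.0912, -0.3984)
  A cos θ + B sin θ = C:  0.1427·cos θ + -0.3984·sin θ = -0.3008
  γ=atan2(-0.3984,0.1427)=-1.2269;  ψ=arccos(-0.7109)=2.3616;  θ1=γ+ψ≈1.1347
arm 2 (φ=120.0°): x'=-0.0526, y'=0.0912
  A=0.1426, B=-0.3984, C=(l²−L²−A²−y'²−z²)/(2L)=-0.3008
  θ2 = atan2(B,A) + arccos(C/0.4232) = 1.1345
arm 3 (φ=240.0°): x'=0.1053, y'=0.0000
  A=-0.0153, B=-0.3984, C=(l²−L²−A²−y'²−z²)/(2L)=-0.1823
  θ3 = atan2(B,A) + arccos(C/0.3987) = 0.4365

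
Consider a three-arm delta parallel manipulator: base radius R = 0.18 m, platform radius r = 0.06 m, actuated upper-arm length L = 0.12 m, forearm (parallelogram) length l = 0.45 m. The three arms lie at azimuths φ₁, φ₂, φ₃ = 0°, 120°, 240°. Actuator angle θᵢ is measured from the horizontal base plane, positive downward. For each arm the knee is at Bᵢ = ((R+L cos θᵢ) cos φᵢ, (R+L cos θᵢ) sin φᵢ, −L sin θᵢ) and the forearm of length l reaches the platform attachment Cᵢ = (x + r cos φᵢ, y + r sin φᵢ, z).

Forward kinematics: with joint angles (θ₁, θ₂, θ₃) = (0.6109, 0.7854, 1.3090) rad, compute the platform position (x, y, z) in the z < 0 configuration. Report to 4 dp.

(0.0716, 0.0763, -0.4873)

φ1=0.0°: virtual centre (0.2183, 0.0000, -0.0688), radius l
centre 2 = (0.2049·cos120.0°, 0.2049·sin120.0°, -0.0849) = (-0.1024, 0.1774, -0.0849)
arm 3 at φ=240.0°: (R−r)+L cos θ3 = 0.1511;  centre 3 = (-0.0755, -0.1308, -0.1159)
subtract pairs → two planes through P
linear system: -0.6414x+0.3548y = -0.0032−-0.0320z; -0.5876x+-0.2616y = -0.0161−-0.0942z
det = 0.3763;  x = 0.0175+-0.1110z,  y = 0.0225+-0.1105z
into |P−centre ₁|² = l²: 1.0245z² + 0.1773z + -0.1569 = 0;  Δ = 0.6745;  z = -0.4873 or 0.3143 → z<0 root = -0.4873
x = 0.0716, y = 0.0763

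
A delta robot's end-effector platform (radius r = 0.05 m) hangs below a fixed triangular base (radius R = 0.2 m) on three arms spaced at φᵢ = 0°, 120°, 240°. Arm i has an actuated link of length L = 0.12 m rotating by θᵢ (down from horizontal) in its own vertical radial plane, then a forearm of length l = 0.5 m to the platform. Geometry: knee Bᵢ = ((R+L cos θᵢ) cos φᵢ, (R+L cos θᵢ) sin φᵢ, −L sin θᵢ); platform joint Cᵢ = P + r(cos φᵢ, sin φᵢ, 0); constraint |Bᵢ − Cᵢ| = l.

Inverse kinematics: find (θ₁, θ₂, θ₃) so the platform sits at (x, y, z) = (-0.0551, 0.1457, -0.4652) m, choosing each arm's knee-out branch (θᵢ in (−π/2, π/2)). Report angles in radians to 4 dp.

rotate P by −φ1: (-0.0551, 0.1457, -0.4652)
  e−x'=0.2051;  (l²−L²−(e−x')²−y'²−z²)/2L = -0.1838
  √(A²+B²)=0.5084;  θ1 = -1.1555+1.9406 ≈ 0.7851
rotate P by −φ2: (0.1537, -0.0251, -0.4652)
  A cos θ + B sin θ = C:  -0.0037·cos θ + -0.4652·sin θ = 0.0773
  γ=atan2(-0.4652,-0.0037)=-1.5788;  ψ=arccos(0.1661)=1.4039;  θ2=γ+ψ≈-0.1749
φ3=240.0° → target in arm frame (-0.0986, -0.1206)
  A=0.2486, B=-0.4652, C=(l²−L²−A²−y'²−z²)/(2L)=-0.2382
  γ=atan2(-0.4652,0.2486)=-1.0800;  ψ=arccos(-0.4516)=2.0393;  θ3=γ+ψ≈0.9593

θ₁ = 0.7851, θ₂ = -0.1749, θ₃ = 0.9593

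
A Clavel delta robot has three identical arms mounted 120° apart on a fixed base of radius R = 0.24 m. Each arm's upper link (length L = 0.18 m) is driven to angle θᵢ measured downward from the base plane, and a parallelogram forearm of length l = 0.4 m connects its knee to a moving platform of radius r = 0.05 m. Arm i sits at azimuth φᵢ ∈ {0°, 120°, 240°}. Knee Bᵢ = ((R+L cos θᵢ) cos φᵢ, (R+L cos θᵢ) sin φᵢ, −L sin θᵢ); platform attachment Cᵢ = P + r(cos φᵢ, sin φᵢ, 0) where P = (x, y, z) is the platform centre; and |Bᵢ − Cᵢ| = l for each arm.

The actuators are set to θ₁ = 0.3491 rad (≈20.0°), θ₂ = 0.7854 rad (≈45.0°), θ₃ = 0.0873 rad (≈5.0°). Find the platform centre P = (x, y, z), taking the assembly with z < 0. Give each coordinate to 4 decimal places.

S1 = (0.3591·cos0.0°, 0.3591·sin0.0°, -0.0616) = (0.3591, 0.0000, -0.0616)
S2 = (0.3173·cos120.0°, 0.3173·sin120.0°, -0.1273) = (-0.1586, 0.2748, -0.1273)
S3 = (0.3693·cos240.0°, 0.3693·sin240.0°, -0.0157) = (-0.1847, -0.3198, -0.0157)
|S₂|²−|S₁|² = -0.0159;  |S₃|²−|S₁|² = 0.0039
plane₁₂: -1.0356x+0.5495y+-0.1314z = -0.0159
Cramer: x(z) = 0.0064-0.0267z;  y(z) = -0.0169+0.1888z
quadratic in z: (1.0364)z²+(0.1356)z+(-0.0315)=0, √Δ=0.3859 → z ∈ {-0.2516, 0.1208}; z = -0.2516 (taking z<0)
x = 0.0131, y = -0.0644

(0.0131, -0.0644, -0.2516)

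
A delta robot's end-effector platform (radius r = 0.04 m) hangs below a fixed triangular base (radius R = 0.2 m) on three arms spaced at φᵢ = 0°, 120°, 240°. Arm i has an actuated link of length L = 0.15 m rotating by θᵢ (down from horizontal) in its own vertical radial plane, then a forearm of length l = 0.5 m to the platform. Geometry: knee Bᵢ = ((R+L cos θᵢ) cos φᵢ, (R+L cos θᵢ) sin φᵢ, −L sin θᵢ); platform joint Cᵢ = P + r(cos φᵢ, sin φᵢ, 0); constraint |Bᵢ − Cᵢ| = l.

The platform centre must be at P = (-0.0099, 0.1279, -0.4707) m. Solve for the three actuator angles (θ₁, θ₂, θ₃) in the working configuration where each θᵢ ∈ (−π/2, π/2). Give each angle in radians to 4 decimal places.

rotate P by −φ1: (-0.0099, 0.1279, -0.4707)
  e−x'=0.1699;  (l²−L²−(e−x')²−y'²−z²)/2L = -0.1309
  γ=atan2(-0.4707,0.1699)=-1.2244;  ψ=arccos(-0.2617)=1.8355;  θ1=γ+ψ≈0.6111
rotate P by −φ2: (0.1157, -0.0554, -0.4707)
  A=0.0443, B=-0.4707, C=(l²−L²−A²−y'²−z²)/(2L)=0.0030
  √(A²+B²)=0.4728;  θ2 = -1.4770+1.5644 ≈ 0.0874
arm 3 (φ=240.0°): x'=-0.1058, y'=-0.0725
  e−x'=0.2658;  (l²−L²−(e−x')²−y'²−z²)/2L = -0.2333
  γ=atan2(-0.4707,0.2658)=-1.0567;  ψ=arccos(-0.4315)=2.0169;  θ3=γ+ψ≈0.9602

θ₁ = 0.6111, θ₂ = 0.0874, θ₃ = 0.9602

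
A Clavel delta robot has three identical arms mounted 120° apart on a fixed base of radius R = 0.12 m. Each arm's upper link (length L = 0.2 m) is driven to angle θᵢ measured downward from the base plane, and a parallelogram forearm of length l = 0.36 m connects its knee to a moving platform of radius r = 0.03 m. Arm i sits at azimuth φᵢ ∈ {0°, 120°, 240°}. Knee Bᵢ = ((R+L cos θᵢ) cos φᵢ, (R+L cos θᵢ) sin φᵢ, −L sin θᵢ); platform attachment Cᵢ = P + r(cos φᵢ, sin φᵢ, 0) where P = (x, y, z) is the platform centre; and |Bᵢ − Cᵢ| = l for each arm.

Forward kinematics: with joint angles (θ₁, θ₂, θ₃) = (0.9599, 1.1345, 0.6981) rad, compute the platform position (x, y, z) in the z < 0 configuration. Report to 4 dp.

O1 = (0.2047·cos0.0°, 0.2047·sin0.0°, -0.1638) = (0.2047, 0.0000, -0.1638)
arm 2 at φ=120.0°: e+L cos θ2 = 0.1745;  O2 = (-0.0873, 0.1511, -0.1813)
φ3=240.0°: virtual centre (-0.1216, -0.2106, -0.1286), radius l
|O₂|²−|O₁|² = -0.0054;  |O₃|²−|O₁|² = 0.0069
linear system: -0.5840x+0.3023y = -0.0054−-0.0349z; -0.6527x+-0.4213y = 0.0069−0.0705z
det = 0.4433;  x = 0.0004+0.0150z,  y = -0.0171+0.1443z
into |P−O₁|² = l²: 1.0210z² + 0.3166z + -0.0607 = 0;  Δ = 0.3483;  z = -0.4440 or 0.1340 → z<0 root = -0.4440
x = -0.0062, y = -0.0812

(-0.0062, -0.0812, -0.4440)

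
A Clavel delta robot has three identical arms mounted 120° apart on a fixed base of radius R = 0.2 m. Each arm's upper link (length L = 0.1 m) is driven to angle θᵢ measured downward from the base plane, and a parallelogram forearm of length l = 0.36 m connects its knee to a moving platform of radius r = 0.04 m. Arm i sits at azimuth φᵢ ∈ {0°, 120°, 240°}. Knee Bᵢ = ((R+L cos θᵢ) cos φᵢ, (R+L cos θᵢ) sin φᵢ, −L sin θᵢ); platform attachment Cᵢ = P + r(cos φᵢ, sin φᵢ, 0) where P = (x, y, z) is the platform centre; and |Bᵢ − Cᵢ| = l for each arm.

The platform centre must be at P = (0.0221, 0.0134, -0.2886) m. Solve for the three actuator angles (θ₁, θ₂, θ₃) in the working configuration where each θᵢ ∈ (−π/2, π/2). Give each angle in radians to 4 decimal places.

arm 1 (φ=0.0°): x'=0.0221, y'=0.0134
  e−x'=0.1379;  (l²−L²−(e−x')²−y'²−z²)/2L = 0.0856
  √(A²+B²)=0.3199;  θ1 = -1.1250+1.3000 ≈ 0.1749
rotate P by −φ2: (0.0006, -0.0258, -0.2886)
  e−x'=0.1594;  (l²−L²−(e−x')²−y'²−z²)/2L = 0.0511
  γ=atan2(-0.2886,0.1594)=-1.0661;  ψ=arccos(0.1550)=1.4152;  θ2=γ+ψ≈0.3491
rotate P by −φ3: (-0.0227, 0.0124, -0.2886)
  e−x'=0.1827;  (l²−L²−(e−x')²−y'²−z²)/2L = 0.0140
  √(A²+B²)=0.3415;  θ3 = -1.0065+1.5299 ≈ 0.5234

θ₁ = 0.1749, θ₂ = 0.3491, θ₃ = 0.5234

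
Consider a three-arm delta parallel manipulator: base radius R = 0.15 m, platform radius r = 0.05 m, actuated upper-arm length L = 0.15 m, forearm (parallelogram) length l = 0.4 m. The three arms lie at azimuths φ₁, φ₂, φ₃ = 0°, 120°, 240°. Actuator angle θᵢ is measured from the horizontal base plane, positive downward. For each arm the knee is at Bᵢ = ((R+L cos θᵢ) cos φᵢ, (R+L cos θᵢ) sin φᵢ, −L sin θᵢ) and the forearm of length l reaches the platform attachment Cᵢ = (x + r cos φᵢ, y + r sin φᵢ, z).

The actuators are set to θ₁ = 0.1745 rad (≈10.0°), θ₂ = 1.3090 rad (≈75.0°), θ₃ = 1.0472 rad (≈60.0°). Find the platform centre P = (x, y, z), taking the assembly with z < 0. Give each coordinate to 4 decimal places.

(0.1721, -0.0477, -0.4159)

φ1=0.0°: virtual centre (0.2477, 0.0000, -0.0260), radius l
arm 2 at φ=120.0°: (R−r)+L cos θ2 = 0.1388;  centre 2 = (-0.0694, 0.1202, -0.1449)
centre 3 = (0.1750·cos240.0°, 0.1750·sin240.0°, -0.1299) = (-0.0875, -0.1516, -0.1299)
subtract pairs → two planes through P
[-0.6343 0.2404 -0.2377]·P = -0.0218;  [-0.6704 -0.3031 -0.2077]·P = -0.0145
Cramer: x(z) = 0.0286-0.3451z;  y(z) = -0.0152+0.0781z
into |P−centre ₁|² = l²: 1.1252z² + 0.2010z + -0.1111 = 0;  Δ = 0.5403;  z = -0.4159 or 0.2373 → z<0 root = -0.4159
x = 0.1721, y = -0.0477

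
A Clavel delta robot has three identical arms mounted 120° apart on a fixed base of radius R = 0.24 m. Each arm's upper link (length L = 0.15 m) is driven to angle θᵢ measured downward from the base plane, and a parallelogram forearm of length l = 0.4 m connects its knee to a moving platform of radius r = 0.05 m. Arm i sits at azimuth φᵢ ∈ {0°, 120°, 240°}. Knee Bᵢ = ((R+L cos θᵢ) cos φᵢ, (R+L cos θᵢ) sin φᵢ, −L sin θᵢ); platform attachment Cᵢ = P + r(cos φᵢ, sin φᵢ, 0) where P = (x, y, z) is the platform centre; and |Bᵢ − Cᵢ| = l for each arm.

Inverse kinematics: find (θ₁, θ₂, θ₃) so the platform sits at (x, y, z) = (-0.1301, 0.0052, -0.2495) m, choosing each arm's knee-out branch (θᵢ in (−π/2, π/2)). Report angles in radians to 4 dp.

θ₁ = 1.1344, θ₂ = -0.1752, θ₃ = -0.0872

φ1=0.0° → target in arm frame (-0.1301, 0.0052)
  e−x'=0.3201;  (l²−L²−(e−x')²−y'²−z²)/2L = -0.0908
  θ1 = atan2(B,A) + arccos(C/0.4059) = 1.1344
φ2=120.0° → target in arm frame (0.0696, 0.1101)
  A=0.1204, B=-0.2495, C=(l²−L²−A²−y'²−z²)/(2L)=0.1621
  √(A²+B²)=0.2771;  θ2 = -1.1210+0.9459 ≈ -0.1752
φ3=240.0° → target in arm frame (0.0605, -0.1153)
  A cos θ + B sin θ = C:  0.1295·cos θ + -0.2495·sin θ = 0.1507
  θ3 = atan2(B,A) + arccos(C/0.2811) = -0.0872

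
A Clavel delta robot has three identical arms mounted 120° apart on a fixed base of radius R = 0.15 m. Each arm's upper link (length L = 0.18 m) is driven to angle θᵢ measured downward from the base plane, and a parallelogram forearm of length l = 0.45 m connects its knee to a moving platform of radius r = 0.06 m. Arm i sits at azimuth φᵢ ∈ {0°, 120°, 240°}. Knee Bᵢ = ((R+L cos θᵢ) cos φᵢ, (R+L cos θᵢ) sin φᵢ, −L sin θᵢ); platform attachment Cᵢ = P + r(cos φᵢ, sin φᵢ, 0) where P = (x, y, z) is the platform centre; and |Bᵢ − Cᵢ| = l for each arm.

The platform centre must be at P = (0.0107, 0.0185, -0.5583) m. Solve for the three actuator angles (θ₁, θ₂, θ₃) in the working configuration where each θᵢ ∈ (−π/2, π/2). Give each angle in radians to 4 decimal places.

θ₁ = 0.9597, θ₂ = 0.9598, θ₃ = 1.0471

arm 1 (φ=0.0°): x'=0.0107, y'=0.0185
  A=0.0793, B=-0.5583, C=(l²−L²−A²−y'²−z²)/(2L)=-0.4117
  γ=atan2(-0.5583,0.0793)=-1.4297;  ψ=arccos(-0.7302)=2.3894;  θ1=γ+ψ≈0.9597
rotate P by −φ2: (0.0107, -0.0185, -0.5583)
  A cos θ + B sin θ = C:  0.0793·cos θ + -0.5583·sin θ = -0.4118
  √(A²+B²)=0.5639;  θ2 = -1.4297+2.3894 ≈ 0.9598
φ3=240.0° → target in arm frame (-0.0214, 0.0000)
  A cos θ + B sin θ = C:  0.1114·cos θ + -0.5583·sin θ = -0.4278
  γ=atan2(-0.5583,0.1114)=-1.3739;  ψ=arccos(-0.7514)=2.4210;  θ3=γ+ψ≈1.0471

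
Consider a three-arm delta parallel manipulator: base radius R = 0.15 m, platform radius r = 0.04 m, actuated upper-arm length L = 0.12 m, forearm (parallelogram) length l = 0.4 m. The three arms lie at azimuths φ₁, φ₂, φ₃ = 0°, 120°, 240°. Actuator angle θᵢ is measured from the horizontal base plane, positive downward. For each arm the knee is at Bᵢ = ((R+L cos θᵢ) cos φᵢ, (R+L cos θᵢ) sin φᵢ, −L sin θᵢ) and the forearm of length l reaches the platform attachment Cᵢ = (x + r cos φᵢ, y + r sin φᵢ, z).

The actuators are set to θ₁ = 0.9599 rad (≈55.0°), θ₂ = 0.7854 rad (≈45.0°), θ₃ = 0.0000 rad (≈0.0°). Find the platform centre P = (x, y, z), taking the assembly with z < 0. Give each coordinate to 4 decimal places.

φ1=0.0°: virtual centre (0.1788, 0.0000, -0.0983), radius l
S2 = (0.1949·cos120.0°, 0.1949·sin120.0°, -0.0849) = (-0.0974, 0.1687, -0.0849)
S3 = (0.2300·cos240.0°, 0.2300·sin240.0°, 0.0000) = (-0.1150, -0.1992, 0.0000)
|S₂|²−|S₁|² = 0.0035;  |S₃|²−|S₁|² = 0.0113
linear system: -0.5525x+0.3375y = 0.0035−0.0269z; -0.5877x+-0.3984y = 0.0113−0.1966z
Cramer: x(z) = -0.0124+0.1842z;  y(z) = -0.0099+0.2218z
sphere 1 gives Az²+Bz+C=0 with A=1.0831, B=0.1217, C=-0.1137;  B²−4AC=0.5072;  roots -0.3850, 0.2726;  negative root z = -0.3850
x = -0.0833, y = -0.0953

(-0.0833, -0.0953, -0.3850)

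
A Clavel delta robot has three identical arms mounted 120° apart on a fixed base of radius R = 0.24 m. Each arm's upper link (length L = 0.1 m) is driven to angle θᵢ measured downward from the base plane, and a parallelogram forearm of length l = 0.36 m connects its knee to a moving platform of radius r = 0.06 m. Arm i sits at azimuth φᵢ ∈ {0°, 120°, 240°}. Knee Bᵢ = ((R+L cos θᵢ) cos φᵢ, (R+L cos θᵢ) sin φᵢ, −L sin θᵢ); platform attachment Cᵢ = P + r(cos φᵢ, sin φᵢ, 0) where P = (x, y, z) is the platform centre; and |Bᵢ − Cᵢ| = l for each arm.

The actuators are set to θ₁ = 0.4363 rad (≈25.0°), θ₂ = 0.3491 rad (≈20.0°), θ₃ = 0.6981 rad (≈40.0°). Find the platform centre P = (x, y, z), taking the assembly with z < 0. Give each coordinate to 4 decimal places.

(0.0078, 0.0257, -0.2870)

φ1=0.0°: virtual centre (0.2706, 0.0000, -0.0423), radius l
φ2=120.0°: virtual centre (-0.1370, 0.2373, -0.0342), radius l
φ3=240.0°: virtual centre (-0.1283, -0.2222, -0.0643), radius l
|S₂|²−|S₁|² = 0.0012;  |S₃|²−|S₁|² = -0.0050
linear system: -0.8152x+0.4745y = 0.0012−0.0161z; -0.7979x+-0.4445y = -0.0050−-0.0440z
det = 0.7409;  x = 0.0025+-0.0185z,  y = 0.0068+-0.0658z
into |P−S₁|² = l²: 1.0047z² + 0.0936z + -0.0559 = 0;  Δ = 0.2333;  z = -0.2870 or 0.1938 → z<0 root = -0.2870
x = 0.0078, y = 0.0257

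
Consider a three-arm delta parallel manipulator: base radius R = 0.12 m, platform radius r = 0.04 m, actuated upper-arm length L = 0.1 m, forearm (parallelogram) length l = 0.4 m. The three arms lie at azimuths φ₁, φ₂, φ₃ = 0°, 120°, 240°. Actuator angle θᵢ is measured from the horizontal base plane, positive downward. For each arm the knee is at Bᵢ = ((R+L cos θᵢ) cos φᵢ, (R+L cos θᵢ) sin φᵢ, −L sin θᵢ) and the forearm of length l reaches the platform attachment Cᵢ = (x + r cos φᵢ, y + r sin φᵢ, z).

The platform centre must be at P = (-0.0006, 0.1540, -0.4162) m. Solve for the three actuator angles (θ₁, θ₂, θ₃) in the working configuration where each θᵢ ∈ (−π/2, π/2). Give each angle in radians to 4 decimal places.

θ₁ = 0.8731, θ₂ = 0.2623, θ₃ = 1.3972

arm 1 (φ=0.0°): x'=-0.0006, y'=0.1540
  e−x'=0.0806;  (l²−L²−(e−x')²−y'²−z²)/2L = -0.2672
  θ1 = atan2(B,A) + arccos(C/0.4239) = 0.8731
arm 2 (φ=120.0°): x'=0.1337, y'=-0.0765
  A cos θ + B sin θ = C:  -0.0537·cos θ + -0.4162·sin θ = -0.1598
  θ2 = atan2(B,A) + arccos(C/0.4196) = 0.2623
arm 3 (φ=240.0°): x'=-0.1331, y'=-0.0775
  e−x'=0.2131;  (l²−L²−(e−x')²−y'²−z²)/2L = -0.3731
  γ=atan2(-0.4162,0.2131)=-1.0976;  ψ=arccos(-0.7981)=2.4949;  θ3=γ+ψ≈1.3972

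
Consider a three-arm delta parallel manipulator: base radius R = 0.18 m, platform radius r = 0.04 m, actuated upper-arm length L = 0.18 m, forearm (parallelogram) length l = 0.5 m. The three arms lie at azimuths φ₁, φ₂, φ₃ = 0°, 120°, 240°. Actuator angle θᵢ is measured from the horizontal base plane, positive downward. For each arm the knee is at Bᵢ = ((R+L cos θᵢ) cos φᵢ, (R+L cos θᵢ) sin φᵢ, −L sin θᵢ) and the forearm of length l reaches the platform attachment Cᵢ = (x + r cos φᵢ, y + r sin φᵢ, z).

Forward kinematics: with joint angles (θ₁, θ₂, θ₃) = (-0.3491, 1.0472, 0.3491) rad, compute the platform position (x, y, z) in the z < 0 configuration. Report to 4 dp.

(0.1773, -0.1206, -0.4054)

O1 = (0.3091·cos0.0°, 0.3091·sin0.0°, 0.0616) = (0.3091, 0.0000, 0.0616)
O2 = (0.2300·cos120.0°, 0.2300·sin120.0°, -0.1559) = (-0.1150, 0.1992, -0.1559)
φ3=240.0°: virtual centre (-0.1546, -0.2677, -0.0616), radius l
eliminate P² terms by subtracting sphere 1 from 2 and 3
[-0.8483 0.3984 -0.4349]·P = -0.0222;  [-0.9274 -0.5355 -0.2463]·P = 0.0000
det = 0.8237;  x = 0.0144+-0.4018z,  y = -0.0250+0.2361z
into |P−O₁|² = l²: 1.2172z² + 0.1020z + -0.1587 = 0;  Δ = 0.7832;  z = -0.4054 or 0.3216 → z<0 root = -0.4054
x = 0.1773, y = -0.1206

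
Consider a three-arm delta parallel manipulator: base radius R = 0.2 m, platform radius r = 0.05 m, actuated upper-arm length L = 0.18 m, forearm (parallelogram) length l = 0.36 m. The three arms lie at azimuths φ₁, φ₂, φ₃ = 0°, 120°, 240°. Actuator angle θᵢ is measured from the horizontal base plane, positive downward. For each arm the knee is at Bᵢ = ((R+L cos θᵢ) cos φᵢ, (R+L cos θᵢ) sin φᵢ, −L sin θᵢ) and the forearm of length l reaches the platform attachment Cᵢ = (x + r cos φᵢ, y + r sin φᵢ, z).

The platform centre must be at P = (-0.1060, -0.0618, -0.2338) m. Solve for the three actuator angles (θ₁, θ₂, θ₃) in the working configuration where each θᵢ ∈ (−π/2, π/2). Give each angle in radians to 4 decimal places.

rotate P by −φ1: (-0.1060, -0.0618, -0.2338)
  e−x'=0.2560;  (l²−L²−(e−x')²−y'²−z²)/2L = -0.0745
  γ=atan2(-0.2338,0.2560)=-0.7401;  ψ=arccos(-0.2149)=1.7874;  θ1=γ+ψ≈1.0472
φ2=120.0° → target in arm frame (-0.0005, 0.1227)
  e−x'=0.1505;  (l²−L²−(e−x')²−y'²−z²)/2L = 0.0134
  √(A²+B²)=0.2781;  θ2 = -0.9988+1.5226 ≈ 0.5238
φ3=240.0° → target in arm frame (0.1065, -0.0609)
  A=0.0435, B=-0.2338, C=(l²−L²−A²−y'²−z²)/(2L)=0.1026
  γ=atan2(-0.2338,0.0435)=-1.3869;  ψ=arccos(0.4315)=1.1247;  θ3=γ+ψ≈-0.2623

θ₁ = 1.0472, θ₂ = 0.5238, θ₃ = -0.2623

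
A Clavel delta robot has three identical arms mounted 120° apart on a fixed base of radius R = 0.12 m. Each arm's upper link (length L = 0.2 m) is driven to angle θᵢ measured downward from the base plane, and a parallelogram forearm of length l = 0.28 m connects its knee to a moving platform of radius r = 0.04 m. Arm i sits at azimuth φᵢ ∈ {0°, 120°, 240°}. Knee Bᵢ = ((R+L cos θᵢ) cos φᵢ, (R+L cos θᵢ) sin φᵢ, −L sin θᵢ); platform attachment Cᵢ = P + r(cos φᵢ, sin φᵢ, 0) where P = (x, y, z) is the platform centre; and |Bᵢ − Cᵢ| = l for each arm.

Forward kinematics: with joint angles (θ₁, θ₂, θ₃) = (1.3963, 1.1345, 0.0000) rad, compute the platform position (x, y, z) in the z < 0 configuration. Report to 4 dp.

centre 1 = (0.1147·cos0.0°, 0.1147·sin0.0°, -0.1970) = (0.1147, 0.0000, -0.1970)
centre 2 = (0.1645·cos120.0°, 0.1645·sin120.0°, -0.1813) = (-0.0823, 0.1425, -0.1813)
centre 3 = (0.2800·cos240.0°, 0.2800·sin240.0°, 0.0000) = (-0.1400, -0.2425, 0.0000)
eliminate P² terms by subtracting sphere 1 from 2 and 3
[-0.3940 0.2850 0.0314]·P = 0.0080;  [-0.5094 -0.4850 0.3939]·P = 0.0264
det = 0.3362;  x = -0.0339+0.3791z,  y = -0.0189+0.4140z
sphere 1 gives Az²+Bz+C=0 with A=1.3151, B=0.2656, C=-0.0172;  B²−4AC=0.1608;  roots -0.2534, 0.0515;  negative root z = -0.2534
x = -0.1300, y = -0.1238

(-0.1300, -0.1238, -0.2534)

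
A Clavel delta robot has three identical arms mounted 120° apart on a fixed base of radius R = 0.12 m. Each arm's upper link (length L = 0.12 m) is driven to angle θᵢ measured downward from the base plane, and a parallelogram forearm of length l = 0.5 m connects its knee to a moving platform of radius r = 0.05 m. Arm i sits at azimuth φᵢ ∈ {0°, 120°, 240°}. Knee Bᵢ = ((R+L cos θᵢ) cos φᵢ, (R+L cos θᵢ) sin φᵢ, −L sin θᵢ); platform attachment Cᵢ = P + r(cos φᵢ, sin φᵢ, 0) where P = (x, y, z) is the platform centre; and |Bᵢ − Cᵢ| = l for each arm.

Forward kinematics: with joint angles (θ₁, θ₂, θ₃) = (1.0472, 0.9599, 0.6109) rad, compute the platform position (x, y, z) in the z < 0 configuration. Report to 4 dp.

(-0.0592, -0.0667, -0.5619)

arm 1 at φ=0.0°: (R−r)+L cos θ1 = 0.1300;  S1 = (0.1300, 0.0000, -0.1039)
S2 = (0.1388·cos120.0°, 0.1388·sin120.0°, -0.0983) = (-0.0694, 0.1202, -0.0983)
φ3=240.0°: virtual centre (-0.0841, -0.1457, -0.0688), radius l
|S₂|²−|S₁|² = 0.0012;  |S₃|²−|S₁|² = 0.0054
[-0.3988 0.2405 0.0113]·P = 0.0012;  [-0.4283 -0.2915 0.0702]·P = 0.0054
det = 0.2192;  x = -0.0075+0.0919z,  y = -0.0073+0.1057z
sphere 1 gives Az²+Bz+C=0 with A=1.0196, B=0.1810, C=-0.2202;  B²−4AC=0.9310;  roots -0.5619, 0.3844;  negative root z = -0.5619
x = -0.0592, y = -0.0667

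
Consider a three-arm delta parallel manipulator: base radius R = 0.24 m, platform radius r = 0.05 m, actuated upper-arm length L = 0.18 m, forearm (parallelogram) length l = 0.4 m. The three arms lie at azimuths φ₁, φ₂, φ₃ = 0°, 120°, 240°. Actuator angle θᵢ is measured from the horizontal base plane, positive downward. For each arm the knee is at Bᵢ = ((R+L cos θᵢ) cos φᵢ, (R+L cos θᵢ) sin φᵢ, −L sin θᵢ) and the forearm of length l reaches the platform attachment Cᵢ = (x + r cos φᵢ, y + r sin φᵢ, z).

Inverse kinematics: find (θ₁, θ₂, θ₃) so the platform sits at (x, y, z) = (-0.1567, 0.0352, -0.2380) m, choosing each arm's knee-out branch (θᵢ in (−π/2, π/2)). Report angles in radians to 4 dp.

θ₁ = 1.3092, θ₂ = -0.2621, θ₃ = 0.2618

rotate P by −φ1: (-0.1567, 0.0352, -0.2380)
  e−x'=0.3467;  (l²−L²−(e−x')²−y'²−z²)/2L = -0.1402
  γ=atan2(-0.2380,0.3467)=-0.6016;  ψ=arccos(-0.3335)=1.9108;  θ1=γ+ψ≈1.3092
arm 2 (φ=120.0°): x'=0.1088, y'=0.1181
  A=0.0812, B=-0.2380, C=(l²−L²−A²−y'²−z²)/(2L)=0.1401
  √(A²+B²)=0.2515;  θ2 = -1.2421+0.9801 ≈ -0.2621
φ3=240.0° → target in arm frame (0.0479, -0.1533)
  A cos θ + B sin θ = C:  0.1421·cos θ + -0.2380·sin θ = 0.0757
  θ3 = atan2(B,A) + arccos(C/0.2772) = 0.2618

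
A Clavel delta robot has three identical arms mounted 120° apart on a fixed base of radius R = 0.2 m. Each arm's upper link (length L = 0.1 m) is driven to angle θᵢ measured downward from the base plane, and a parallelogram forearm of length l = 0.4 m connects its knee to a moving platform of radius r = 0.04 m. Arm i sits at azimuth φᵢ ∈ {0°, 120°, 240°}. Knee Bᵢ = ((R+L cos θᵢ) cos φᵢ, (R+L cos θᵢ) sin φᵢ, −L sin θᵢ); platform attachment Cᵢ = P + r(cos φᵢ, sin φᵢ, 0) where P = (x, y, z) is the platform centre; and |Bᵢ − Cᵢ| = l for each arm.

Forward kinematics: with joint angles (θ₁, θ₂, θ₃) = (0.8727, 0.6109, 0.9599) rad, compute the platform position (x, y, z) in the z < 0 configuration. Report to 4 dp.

arm 1 at φ=0.0°: e+L cos θ1 = 0.2243;  centre 1 = (0.2243, 0.0000, -0.0766)
arm 2 at φ=120.0°: e+L cos θ2 = 0.2419;  centre 2 = (-0.1210, 0.2095, -0.0574)
φ3=240.0°: virtual centre (-0.1087, -0.1882, -0.0819), radius l
subtract pairs → two planes through P
[-0.6905 0.4190 0.0385]·P = 0.0056;  [-0.6659 -0.3765 -0.0106]·P = -0.0022
Cramer: x(z) = -0.0022+0.0186z;  y(z) = 0.0098-0.0612z
into |P−centre ₁|² = l²: 1.0041z² + 0.1436z + -0.1027 = 0;  Δ = 0.4332;  z = -0.3993 or 0.2563 → z<0 root = -0.3993
x = -0.0097, y = 0.0342

(-0.0097, 0.0342, -0.3993)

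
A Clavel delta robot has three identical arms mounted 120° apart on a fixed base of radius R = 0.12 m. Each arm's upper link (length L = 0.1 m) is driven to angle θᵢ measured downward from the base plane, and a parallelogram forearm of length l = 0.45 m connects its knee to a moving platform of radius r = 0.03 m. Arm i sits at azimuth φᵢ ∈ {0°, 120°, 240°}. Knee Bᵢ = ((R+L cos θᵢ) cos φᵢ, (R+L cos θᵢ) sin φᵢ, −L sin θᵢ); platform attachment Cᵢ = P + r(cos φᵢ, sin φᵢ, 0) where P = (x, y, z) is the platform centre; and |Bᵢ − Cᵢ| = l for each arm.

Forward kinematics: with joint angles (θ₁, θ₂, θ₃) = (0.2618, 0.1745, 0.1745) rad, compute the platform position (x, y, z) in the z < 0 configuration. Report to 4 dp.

(-0.0136, 0.0000, -0.4289)

arm 1 at φ=0.0°: ρ1 = 0.1866;  S1 = (0.1866, 0.0000, -0.0259)
φ2=120.0°: virtual centre (-0.0942, 0.1632, -0.0174), radius l
φ3=240.0°: virtual centre (-0.0942, -0.1632, -0.0174), radius l
|S₂|²−|S₁|² = 0.0003;  |S₃|²−|S₁|² = 0.0003
plane₁₂: -0.5617x+0.3265y+0.0170z = 0.0003
Cramer: x(z) = -0.0006+0.0303z;  y(z) = 0.0000-0.0000z
quadratic in z: (1.0009)z²+(0.0404)z+(-0.1668)=0, √Δ=0.8182 → z ∈ {-0.4289, 0.3885}; z = -0.4289 (taking z<0)
x = -0.0136, y = 0.0000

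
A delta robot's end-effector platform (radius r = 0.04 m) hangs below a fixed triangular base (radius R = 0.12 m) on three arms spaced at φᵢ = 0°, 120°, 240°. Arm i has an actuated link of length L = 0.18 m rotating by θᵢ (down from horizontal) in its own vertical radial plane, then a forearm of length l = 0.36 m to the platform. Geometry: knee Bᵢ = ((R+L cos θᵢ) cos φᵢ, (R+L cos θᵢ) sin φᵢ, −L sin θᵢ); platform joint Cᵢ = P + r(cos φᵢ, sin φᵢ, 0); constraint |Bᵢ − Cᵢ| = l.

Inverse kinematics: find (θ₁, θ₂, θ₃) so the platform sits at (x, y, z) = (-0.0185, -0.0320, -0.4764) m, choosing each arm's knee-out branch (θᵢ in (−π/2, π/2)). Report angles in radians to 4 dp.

θ₁ = 1.1348, θ₂ = 1.1347, θ₃ = 0.9600

arm 1 (φ=0.0°): x'=-0.0185, y'=-0.0320
  A=0.0985, B=-0.4764, C=(l²−L²−A²−y'²−z²)/(2L)=-0.3902
  θ1 = atan2(B,A) + arccos(C/0.4865) = 1.1348
rotate P by −φ2: (-0.0185, 0.0320, -0.4764)
  e−x'=0.0985;  (l²−L²−(e−x')²−y'²−z²)/2L = -0.3902
  θ2 = atan2(B,A) + arccos(C/0.4865) = 1.1347
φ3=240.0° → target in arm frame (0.0370, 0.0000)
  A=0.0430, B=-0.4764, C=(l²−L²−A²−y'²−z²)/(2L)=-0.3656
  γ=atan2(-0.4764,0.0430)=-1.4807;  ψ=arccos(-0.7643)=2.4407;  θ3=γ+ψ≈0.9600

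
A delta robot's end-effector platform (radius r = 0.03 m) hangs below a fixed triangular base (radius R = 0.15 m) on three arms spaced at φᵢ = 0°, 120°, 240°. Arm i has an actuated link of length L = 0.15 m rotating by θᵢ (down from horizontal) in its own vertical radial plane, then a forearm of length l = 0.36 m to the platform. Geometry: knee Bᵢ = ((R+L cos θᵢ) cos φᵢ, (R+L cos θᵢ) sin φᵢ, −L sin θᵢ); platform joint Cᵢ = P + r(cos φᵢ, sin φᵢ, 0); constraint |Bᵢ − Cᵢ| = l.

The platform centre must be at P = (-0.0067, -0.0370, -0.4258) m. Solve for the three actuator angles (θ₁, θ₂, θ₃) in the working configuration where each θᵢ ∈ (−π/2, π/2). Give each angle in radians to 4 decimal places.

θ₁ = 1.0473, θ₂ = 1.1343, θ₃ = 0.8725

arm 1 (φ=0.0°): x'=-0.0067, y'=-0.0370
  A cos θ + B sin θ = C:  0.1267·cos θ + -0.4258·sin θ = -0.3054
  γ=atan2(-0.4258,0.1267)=-1.2816;  ψ=arccos(-0.6875)=2.3288;  θ1=γ+ψ≈1.0473
arm 2 (φ=120.0°): x'=-0.0287, y'=0.0243
  A=0.1487, B=-0.4258, C=(l²−L²−A²−y'²−z²)/(2L)=-0.3230
  θ2 = atan2(B,A) + arccos(C/0.4510) = 1.1343
rotate P by −φ3: (0.0354, 0.0127, -0.4258)
  e−x'=0.0846;  (l²−L²−(e−x')²−y'²−z²)/2L = -0.2718
  √(A²+B²)=0.4341;  θ3 = -1.3746+2.2472 ≈ 0.8725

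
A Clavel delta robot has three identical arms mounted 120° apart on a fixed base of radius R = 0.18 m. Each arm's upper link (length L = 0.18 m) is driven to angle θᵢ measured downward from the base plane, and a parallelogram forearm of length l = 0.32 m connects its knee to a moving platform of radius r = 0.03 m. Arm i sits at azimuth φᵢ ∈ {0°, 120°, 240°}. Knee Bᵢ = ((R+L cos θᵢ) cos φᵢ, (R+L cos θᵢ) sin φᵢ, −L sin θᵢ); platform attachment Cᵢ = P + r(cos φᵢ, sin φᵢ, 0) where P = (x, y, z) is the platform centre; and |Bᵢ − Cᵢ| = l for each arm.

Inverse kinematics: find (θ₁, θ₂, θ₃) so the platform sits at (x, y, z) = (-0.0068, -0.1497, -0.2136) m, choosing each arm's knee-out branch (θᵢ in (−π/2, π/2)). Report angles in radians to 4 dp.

θ₁ = 0.8727, θ₂ = 1.3962, θ₃ = -0.1741

rotate P by −φ1: (-0.0068, -0.1497, -0.2136)
  A cos θ + B sin θ = C:  0.1568·cos θ + -0.2136·sin θ = -0.0628
  θ1 = atan2(B,A) + arccos(C/0.2650) = 0.8727
arm 2 (φ=120.0°): x'=-0.1262, y'=0.0807
  A=0.2762, B=-0.2136, C=(l²−L²−A²−y'²−z²)/(2L)=-0.1624
  θ2 = atan2(B,A) + arccos(C/0.3492) = 1.3962
arm 3 (φ=240.0°): x'=0.1330, y'=0.0690
  A cos θ + B sin θ = C:  0.0170·cos θ + -0.2136·sin θ = 0.0537
  √(A²+B²)=0.2143;  θ3 = -1.4916+1.3175 ≈ -0.1741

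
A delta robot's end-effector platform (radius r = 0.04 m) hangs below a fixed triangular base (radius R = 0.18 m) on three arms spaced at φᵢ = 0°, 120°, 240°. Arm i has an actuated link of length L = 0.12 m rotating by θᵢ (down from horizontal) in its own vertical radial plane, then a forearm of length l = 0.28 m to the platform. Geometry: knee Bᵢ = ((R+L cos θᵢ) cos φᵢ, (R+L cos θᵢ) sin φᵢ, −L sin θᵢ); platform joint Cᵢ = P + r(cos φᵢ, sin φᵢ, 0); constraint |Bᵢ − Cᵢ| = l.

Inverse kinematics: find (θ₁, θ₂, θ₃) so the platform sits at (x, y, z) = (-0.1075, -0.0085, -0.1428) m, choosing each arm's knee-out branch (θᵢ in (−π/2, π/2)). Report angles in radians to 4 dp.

rotate P by −φ1: (-0.1075, -0.0085, -0.1428)
  A=0.2475, B=-0.1428, C=(l²−L²−A²−y'²−z²)/(2L)=-0.0738
  √(A²+B²)=0.2857;  θ1 = -0.5233+1.8322 ≈ 1.3088
rotate P by −φ2: (0.0464, 0.0973, -0.1428)
  e−x'=0.0936;  (l²−L²−(e−x')²−y'²−z²)/2L = 0.1057
  γ=atan2(-0.1428,0.0936)=-0.9905;  ψ=arccos(0.6191)=0.9033;  θ2=γ+ψ≈-0.0873
φ3=240.0° → target in arm frame (0.0611, -0.0888)
  e−x'=0.0789;  (l²−L²−(e−x')²−y'²−z²)/2L = 0.1229
  √(A²+B²)=0.1631;  θ3 = -1.0661+0.7179 ≈ -0.3482

θ₁ = 1.3088, θ₂ = -0.0873, θ₃ = -0.3482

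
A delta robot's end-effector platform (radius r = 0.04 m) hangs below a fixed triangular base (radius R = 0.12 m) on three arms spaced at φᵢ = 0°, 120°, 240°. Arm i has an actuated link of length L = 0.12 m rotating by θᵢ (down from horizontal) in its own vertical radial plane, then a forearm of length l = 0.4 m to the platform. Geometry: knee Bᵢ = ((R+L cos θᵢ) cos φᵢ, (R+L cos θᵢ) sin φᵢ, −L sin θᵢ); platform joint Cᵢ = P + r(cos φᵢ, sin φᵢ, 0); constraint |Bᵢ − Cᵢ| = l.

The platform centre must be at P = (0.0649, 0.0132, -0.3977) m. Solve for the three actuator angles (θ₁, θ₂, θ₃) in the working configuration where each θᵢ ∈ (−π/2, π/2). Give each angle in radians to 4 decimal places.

θ₁ = 0.1741, θ₂ = 0.5235, θ₃ = 0.6107

φ1=0.0° → target in arm frame (0.0649, 0.0132)
  e−x'=0.0151;  (l²−L²−(e−x')²−y'²−z²)/2L = -0.0540
  γ=atan2(-0.3977,0.0151)=-1.5328;  ψ=arccos(-0.1358)=1.7070;  θ1=γ+ψ≈0.1741
rotate P by −φ2: (-0.0210, -0.0628, -0.3977)
  A cos θ + B sin θ = C:  0.1010·cos θ + -0.3977·sin θ = -0.1113
  γ=atan2(-0.3977,0.1010)=-1.3221;  ψ=arccos(-0.2713)=1.8455;  θ2=γ+ψ≈0.5235
φ3=240.0° → target in arm frame (-0.0439, 0.0496)
  A cos θ + B sin θ = C:  0.1239·cos θ + -0.3977·sin θ = -0.1266
  √(A²+B²)=0.4165;  θ3 = -1.2688+1.8795 ≈ 0.6107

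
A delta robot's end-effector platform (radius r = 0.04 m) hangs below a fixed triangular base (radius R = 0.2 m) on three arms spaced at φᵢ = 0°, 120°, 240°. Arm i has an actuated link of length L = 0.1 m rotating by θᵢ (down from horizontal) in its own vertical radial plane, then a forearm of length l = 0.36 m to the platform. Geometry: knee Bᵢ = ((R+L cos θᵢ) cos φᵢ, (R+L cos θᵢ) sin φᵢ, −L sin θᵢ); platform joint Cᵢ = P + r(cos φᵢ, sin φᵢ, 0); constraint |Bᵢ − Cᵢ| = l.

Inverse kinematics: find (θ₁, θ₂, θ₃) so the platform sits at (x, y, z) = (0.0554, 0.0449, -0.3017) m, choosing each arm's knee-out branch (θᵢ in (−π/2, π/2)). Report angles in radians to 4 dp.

rotate P by −φ1: (0.0554, 0.0449, -0.3017)
  A cos θ + B sin θ = C:  0.1046·cos θ + -0.3017·sin θ = 0.0781
  γ=atan2(-0.3017,0.1046)=-1.2371;  ψ=arccos(0.2446)=1.3237;  θ1=γ+ψ≈0.0866
arm 2 (φ=120.0°): x'=0.0112, y'=-0.0704
  e−x'=0.1488;  (l²−L²−(e−x')²−y'²−z²)/2L = 0.0074
  θ2 = atan2(B,A) + arccos(C/0.3364) = 0.4364
rotate P by −φ3: (-0.0666, 0.0255, -0.3017)
  A cos θ + B sin θ = C:  0.2266·cos θ + -0.3017·sin θ = -0.1171
  θ3 = atan2(B,A) + arccos(C/0.3773) = 0.9597

θ₁ = 0.0866, θ₂ = 0.4364, θ₃ = 0.9597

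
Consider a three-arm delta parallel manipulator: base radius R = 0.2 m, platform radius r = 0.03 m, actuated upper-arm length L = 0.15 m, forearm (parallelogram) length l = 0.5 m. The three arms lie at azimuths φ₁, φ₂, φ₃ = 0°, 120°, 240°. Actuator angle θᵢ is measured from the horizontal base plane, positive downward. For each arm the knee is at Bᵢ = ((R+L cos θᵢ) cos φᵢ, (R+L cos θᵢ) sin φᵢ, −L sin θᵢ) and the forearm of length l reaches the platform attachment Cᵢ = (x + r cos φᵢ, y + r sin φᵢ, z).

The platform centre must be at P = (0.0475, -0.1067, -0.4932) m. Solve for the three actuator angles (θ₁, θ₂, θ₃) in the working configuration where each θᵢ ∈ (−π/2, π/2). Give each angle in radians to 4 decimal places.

φ1=0.0° → target in arm frame (0.0475, -0.1067)
  A=0.1225, B=-0.4932, C=(l²−L²−A²−y'²−z²)/(2L)=-0.1405
  √(A²+B²)=0.5082;  θ1 = -1.3273+1.8508 ≈ 0.5235
rotate P by −φ2: (-0.1162, 0.0122, -0.4932)
  A=0.2862, B=-0.4932, C=(l²−L²−A²−y'²−z²)/(2L)=-0.3259
  θ2 = atan2(B,A) + arccos(C/0.5702) = 1.1342
arm 3 (φ=240.0°): x'=0.0687, y'=0.0945
  e−x'=0.1013;  (l²−L²−(e−x')²−y'²−z²)/2L = -0.1165
  γ=atan2(-0.4932,0.1013)=-1.3681;  ψ=arccos(-0.2313)=1.8043;  θ3=γ+ψ≈0.4361

θ₁ = 0.5235, θ₂ = 1.1342, θ₃ = 0.4361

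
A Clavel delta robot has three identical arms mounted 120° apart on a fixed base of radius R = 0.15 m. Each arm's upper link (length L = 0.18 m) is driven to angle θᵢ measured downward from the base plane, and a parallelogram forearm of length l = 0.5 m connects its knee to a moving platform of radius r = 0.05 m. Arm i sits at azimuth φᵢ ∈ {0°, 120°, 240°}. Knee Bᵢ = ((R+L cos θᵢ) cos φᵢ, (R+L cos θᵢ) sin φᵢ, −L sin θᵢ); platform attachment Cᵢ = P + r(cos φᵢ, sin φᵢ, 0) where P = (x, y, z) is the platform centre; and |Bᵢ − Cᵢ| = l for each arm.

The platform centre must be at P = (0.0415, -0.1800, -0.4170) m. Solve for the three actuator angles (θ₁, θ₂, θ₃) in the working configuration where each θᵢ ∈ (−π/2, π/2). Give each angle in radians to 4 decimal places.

θ₁ = 0.0873, θ₂ = 0.7854, θ₃ = -0.2617

φ1=0.0° → target in arm frame (0.0415, -0.1800)
  A cos θ + B sin θ = C:  0.0585·cos θ + -0.4170·sin θ = 0.0219
  θ1 = atan2(B,A) + arccos(C/0.4211) = 0.0873
φ2=120.0° → target in arm frame (-0.1766, 0.0541)
  A cos θ + B sin θ = C:  0.2766·cos θ + -0.4170·sin θ = -0.0993
  √(A²+B²)=0.5004;  θ2 = -0.9851+1.7705 ≈ 0.7854
rotate P by −φ3: (0.1351, 0.1259, -0.4170)
  A=-0.0351, B=-0.4170, C=(l²−L²−A²−y'²−z²)/(2L)=0.0739
  θ3 = atan2(B,A) + arccos(C/0.4185) = -0.2617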